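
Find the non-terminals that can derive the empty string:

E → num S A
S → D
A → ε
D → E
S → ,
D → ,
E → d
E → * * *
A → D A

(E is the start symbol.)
A non-terminal is nullable if it can derive ε (the empty string): either it has an ε-production, or it has a production whose right-hand side consists entirely of nullable non-terminals.

ε-productions: A → ε
So A is immediately nullable.
No further non-terminal can be added: every production for the remaining non-terminals contains a terminal or a non-nullable non-terminal.
Nullable = { 'A' }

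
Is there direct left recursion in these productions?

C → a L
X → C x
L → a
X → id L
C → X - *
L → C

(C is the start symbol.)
C → a L: starts with a
X → C x: starts with C
L → a: starts with a
X → id L: starts with id
C → X - *: starts with X
L → C: starts with C

No direct left recursion found.

Answer: No direct left recursion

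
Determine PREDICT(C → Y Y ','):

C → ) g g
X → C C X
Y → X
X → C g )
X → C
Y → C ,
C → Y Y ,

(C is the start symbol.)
{ ')' }

PREDICT(C → Y Y ',') = (FIRST(RHS) \ {ε}) ∪ (FOLLOW(C) if ε ∈ FIRST(RHS), i.e. RHS ⇒* ε)
FIRST(Y) = { ')' }
FIRST(Y Y ',') = { ')' }
ε ∉ FIRST(Y Y ','), so FOLLOW(C) is not added.
PREDICT(C → Y Y ',') = { ')' }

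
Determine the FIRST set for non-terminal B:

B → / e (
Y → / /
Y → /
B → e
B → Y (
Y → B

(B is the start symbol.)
To compute FIRST(B), examine every production with B on the left-hand side, reading each right-hand side left to right until a non-nullable symbol is reached.

FIRST sets of the other non-terminals involved (by the same procedure, iterated to a fixed point):
  FIRST(Y) = { '/', 'e' }

From B → / e (:
  - '/' is a terminal: add '/' and stop
From B → e:
  - e is a terminal: add 'e' and stop
From B → Y (:
  - Y is a non-terminal: add FIRST(Y) \ {ε} = { '/', 'e' }
    Y is not nullable, so stop

Collecting: FIRST(B) = { '/', 'e' }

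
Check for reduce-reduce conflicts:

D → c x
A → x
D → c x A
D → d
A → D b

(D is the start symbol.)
A reduce-reduce conflict occurs when an LR(0) state has two complete items [A → α .] and [B → β .] — both call for a reduction, and with no lookahead the parser cannot choose between them.

Augment with D' → D and build the canonical LR(0) collection (I0 = CLOSURE({[D' → . D]}), then GOTO on every symbol after a dot until no new states appear). It has 9 states:
  I0: { [D → . c x A], [D → . c x], [D → . d], [D' → . D] }  — shift
  I1: { [D' → D .] }  — accept
  I2: { [D → c . x A], [D → c . x] }  — shift
  I3: { [D → d .] }  — reduce
  I4: { [A → . D b], [A → . x], [D → . c x A], [D → . c x], [D → . d], [D → c x . A], [D → c x .] }  — shift, reduce
  I5: { [D → c x A .] }  — reduce
  I6: { [A → D . b] }  — shift
  I7: { [A → x .] }  — reduce
  I8: { [A → D b .] }  — reduce

No state contains more than one complete item.

Answer: No reduce-reduce conflicts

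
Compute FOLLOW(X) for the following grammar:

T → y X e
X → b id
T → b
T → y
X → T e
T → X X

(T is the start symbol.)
In T → y X e: X is followed by e, add FIRST(e) \ {ε} = { 'e' }
In T → X X: X is followed by X, add FIRST(X) \ {ε} = { 'b', 'y' }
In T → X X: X is at the end, add FOLLOW(T)

The FOLLOW sets referred to above (computed the same way, to a fixed point):
  FOLLOW(T) = { $, 'e' }

Taking the union: FOLLOW(X) = { $, 'b', 'e', 'y' }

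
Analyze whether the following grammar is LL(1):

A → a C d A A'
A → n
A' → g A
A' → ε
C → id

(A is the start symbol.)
Relevant sets:
  FOLLOW(A') = { $, 'g' }

For A:
  PREDICT(A → a C d A A') = { 'a' }
  PREDICT(A → n) = { 'n' }
For A':
  PREDICT(A' → g A) = { 'g' }
  PREDICT(A' → ε) = { $, 'g' }
C has a single production, so nothing to check there.

Conflict found: Predict set conflict for A': { 'g' }
The grammar is NOT LL(1).

Answer: No. Predict set conflict for A': { 'g' }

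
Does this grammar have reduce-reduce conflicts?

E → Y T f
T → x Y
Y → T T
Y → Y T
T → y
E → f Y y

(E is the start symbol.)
A reduce-reduce conflict occurs when an LR(0) state has two complete items [A → α .] and [B → β .] — both call for a reduction, and with no lookahead the parser cannot choose between them.

Augment with E' → E and build the canonical LR(0) collection (I0 = CLOSURE({[E' → . E]}), then GOTO on every symbol after a dot until no new states appear). It has 14 states:
  I0: { [E → . Y T f], [E → . f Y y], [E' → . E], [T → . x Y], [T → . y], [Y → . T T], [Y → . Y T] }  — shift
  I1: { [E' → E .] }  — accept
  I2: { [T → . x Y], [T → . y], [Y → T . T] }  — shift
  I3: { [E → Y . T f], [T → . x Y], [T → . y], [Y → Y . T] }  — shift
  I4: { [E → f . Y y], [T → . x Y], [T → . y], [Y → . T T], [Y → . Y T] }  — shift
  I5: { [T → . x Y], [T → . y], [T → x . Y], [Y → . T T], [Y → . Y T] }  — shift
  I6: { [T → y .] }  — reduce
  I7: { [T → . x Y], [T → . y], [T → x Y .], [Y → Y . T] }  — shift, reduce
  I8: { [Y → Y T .] }  — reduce
  I9: { [E → f Y . y], [T → . x Y], [T → . y], [Y → Y . T] }  — shift
  I10: { [E → f Y y .], [T → y .] }  — 2 reduces
  I11: { [E → Y T . f], [Y → Y T .] }  — shift, reduce
  I12: { [E → Y T f .] }  — reduce
  I13: { [Y → T T .] }  — reduce

I10 contains complete items [E → f Y y .], [T → y .] — reduce-reduce conflict.

Answer: Yes — I10: [E → f Y y .] vs [T → y .]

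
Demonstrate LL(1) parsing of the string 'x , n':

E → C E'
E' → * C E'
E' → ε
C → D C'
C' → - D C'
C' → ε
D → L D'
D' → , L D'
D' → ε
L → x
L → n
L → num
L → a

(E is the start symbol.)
Stack is shown with the top on the left.

Stack           Input    Action
-------------------------------
E $             x , n $  output E → C E'
C E' $          x , n $  output C → D C'
D C' E' $       x , n $  output D → L D'
L D' C' E' $    x , n $  output L → x
x D' C' E' $    x , n $  match 'x'
D' C' E' $      , n $    output D' → , L D'
, L D' C' E' $  , n $    match ','
L D' C' E' $    n $      output L → n
n D' C' E' $    n $      match 'n'
D' C' E' $      $        output D' → ε
C' E' $         $        output C' → ε
E' $            $        output E' → ε
$               $        accept

The string is accepted.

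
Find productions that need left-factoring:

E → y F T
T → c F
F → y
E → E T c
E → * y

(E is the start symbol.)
No, left-factoring is not needed

Left-factoring is needed when two productions for the same non-terminal
share a common prefix on the right-hand side.

Productions for E:
  E → y F T
  E → E T c
  E → * y

No common prefixes found.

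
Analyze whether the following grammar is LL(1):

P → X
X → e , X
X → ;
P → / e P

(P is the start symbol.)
A grammar is LL(1) if for each non-terminal N with multiple productions, the predict sets of those productions are pairwise disjoint, where PREDICT(N → α) = (FIRST(α) \ {ε}) ∪ (FOLLOW(N) if α ⇒* ε).

Relevant sets:
  FIRST(X) = { ';', 'e' }

For P:
  PREDICT(P → X) = { ';', 'e' }
  PREDICT(P → '/' e P) = { '/' }
For X:
  PREDICT(X → e ',' X) = { 'e' }
  PREDICT(X → ';') = { ';' }

All predict sets are disjoint. The grammar IS LL(1).

Answer: Yes, the grammar is LL(1).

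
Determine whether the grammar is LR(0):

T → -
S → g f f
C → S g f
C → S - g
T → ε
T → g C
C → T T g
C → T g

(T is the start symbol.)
No. Shift-reduce conflict between [T → .] and [T → . -]

A grammar is LR(0) if no state in the canonical LR(0) collection has:
  - both a shift item (dot before a terminal) and a complete item (shift-reduce conflict), or
  - two or more complete items (reduce-reduce conflict; the accept item [T' → T .] counts as a complete item here).

Augment with T' → T and build the canonical LR(0) collection (I0 = CLOSURE({[T' → . T]}), then GOTO on every symbol after a dot until no new states appear). It has 17 states:
  I0: { [T → . -], [T → . g C], [T → .], [T' → . T] }  — shift, reduce
  I1: { [T → - .] }  — reduce
  I2: { [T' → T .] }  — accept
  I3: { [C → . S - g], [C → . S g f], [C → . T T g], [C → . T g], [S → . g f f], [T → . -], [T → . g C], [T → .], [T → g . C] }  — shift, reduce
  I4: { [T → g C .] }  — reduce
  I5: { [C → S . - g], [C → S . g f] }  — shift
  I6: { [C → T . T g], [C → T . g], [T → . -], [T → . g C], [T → .] }  — shift, reduce
  I7: { [C → . S - g], [C → . S g f], [C → . T T g], [C → . T g], [S → . g f f], [S → g . f f], [T → . -], [T → . g C], [T → .], [T → g . C] }  — shift, reduce
  I8: { [S → g f . f] }  — shift
  I9: { [S → g f f .] }  — reduce
  I10: { [C → T T . g] }  — shift
  I11: { [C → . S - g], [C → . S g f], [C → . T T g], [C → . T g], [C → T g .], [S → . g f f], [T → . -], [T → . g C], [T → .], [T → g . C] }  — shift, 2 reduces
  I12: { [C → T T g .] }  — reduce
  I13: { [C → S - . g] }  — shift
  I14: { [C → S g . f] }  — shift
  I15: { [C → S g f .] }  — reduce
  I16: { [C → S - g .] }  — reduce

Conflict in state I0:
  Shift-reduce conflict between [T → .] and [T → . -]
So the grammar is NOT LR(0).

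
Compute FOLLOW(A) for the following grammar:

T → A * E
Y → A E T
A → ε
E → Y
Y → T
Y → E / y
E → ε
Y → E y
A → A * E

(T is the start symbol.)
To compute FOLLOW(A), find every occurrence of A on a right-hand side N → α A β: add FIRST(β) \ {ε}, and if β is empty or nullable also add FOLLOW(N). Iterate to a fixed point.

In T → A * E: A is followed by '*' E, add FIRST('*' E) \ {ε} = { '*' }
In Y → A E T: A is followed by E T, add FIRST(E T) \ {ε} = { '*', '/', 'y' }
In A → A * E: A is followed by '*' E, add FIRST('*' E) \ {ε} = { '*' }

Taking the union: FOLLOW(A) = { '*', '/', 'y' }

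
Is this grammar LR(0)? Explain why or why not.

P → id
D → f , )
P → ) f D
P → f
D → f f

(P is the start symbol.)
Augment with P' → P and build the canonical LR(0) collection (I0 = CLOSURE({[P' → . P]}), then GOTO on every symbol after a dot until no new states appear). It has 11 states:
  I0: { [P → . ) f D], [P → . f], [P → . id], [P' → . P] }  — shift
  I1: { [P → ) . f D] }  — shift
  I2: { [P' → P .] }  — accept
  I3: { [P → f .] }  — reduce
  I4: { [P → id .] }  — reduce
  I5: { [D → . f , )], [D → . f f], [P → ) f . D] }  — shift
  I6: { [P → ) f D .] }  — reduce
  I7: { [D → f . , )], [D → f . f] }  — shift
  I8: { [D → f , . )] }  — shift
  I9: { [D → f f .] }  — reduce
  I10: { [D → f , ) .] }  — reduce

Every state is either a pure shift/goto state or contains exactly one complete item and nothing to shift — no conflicts. The grammar is LR(0).

Answer: Yes, the grammar is LR(0)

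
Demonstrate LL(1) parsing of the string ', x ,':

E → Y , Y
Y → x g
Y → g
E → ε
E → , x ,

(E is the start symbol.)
LL(1) parsing maintains a stack (initially the start symbol over $) and the input. At each step: if the stack top is a terminal, match it against the current input token; if it is a non-terminal N, replace it with the RHS of M[N, lookahead] (the unique production whose predict set contains the lookahead).

Stack is shown with the top on the left.

Stack    Input    Action
------------------------
E $      , x , $  output E → , x ,
, x , $  , x , $  match ','
x , $    x , $    match 'x'
, $      , $      match ','
$        $        accept

The string is accepted.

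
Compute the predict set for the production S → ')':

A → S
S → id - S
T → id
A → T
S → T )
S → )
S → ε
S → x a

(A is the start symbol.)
PREDICT(S → ')') = (FIRST(RHS) \ {ε}) ∪ (FOLLOW(S) if ε ∈ FIRST(RHS), i.e. RHS ⇒* ε)
FIRST(')') = { ')' }
ε ∉ FIRST(')'), so FOLLOW(S) is not added.
PREDICT(S → ')') = { ')' }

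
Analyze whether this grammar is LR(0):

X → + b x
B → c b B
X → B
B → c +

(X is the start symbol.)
Augment with X' → X and build the canonical LR(0) collection (I0 = CLOSURE({[X' → . X]}), then GOTO on every symbol after a dot until no new states appear). It has 10 states:
  I0: { [B → . c +], [B → . c b B], [X → . + b x], [X → . B], [X' → . X] }  — shift
  I1: { [X → + . b x] }  — shift
  I2: { [X → B .] }  — reduce
  I3: { [X' → X .] }  — accept
  I4: { [B → c . +], [B → c . b B] }  — shift
  I5: { [B → c + .] }  — reduce
  I6: { [B → . c +], [B → . c b B], [B → c b . B] }  — shift
  I7: { [B → c b B .] }  — reduce
  I8: { [X → + b . x] }  — shift
  I9: { [X → + b x .] }  — reduce

Every state is either a pure shift/goto state or contains exactly one complete item and nothing to shift — no conflicts. The grammar is LR(0).

Answer: Yes, the grammar is LR(0)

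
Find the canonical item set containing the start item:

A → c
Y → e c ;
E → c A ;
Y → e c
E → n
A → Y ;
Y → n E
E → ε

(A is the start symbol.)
First, augment the grammar with A' → A
I₀ = CLOSURE({ [A' → . A] }):
  [A' → . A] has the dot before A: add [A → . c], [A → . Y ;]
  [A → . Y ;] has the dot before Y: add [Y → . e c ;], [Y → . e c], [Y → . n E]
No further items can be added.

I₀ = { [A → . Y ;], [A → . c], [A' → . A], [Y → . e c ;], [Y → . e c], [Y → . n E] }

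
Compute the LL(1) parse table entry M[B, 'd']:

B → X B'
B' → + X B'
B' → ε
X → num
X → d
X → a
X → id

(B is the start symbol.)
B → X B'

To find M[B, 'd'], we find productions for B where 'd' is in the predict set (PREDICT(N → α) = (FIRST(α) \ {ε}) ∪ (FOLLOW(N) if α ⇒* ε)).

Relevant sets:
  FIRST(X) = { 'a', 'd', 'id', 'num' }

B → X B': PREDICT = { 'a', 'd', 'id', 'num' }
  'd' is in predict set, so this production goes in M[B, 'd']

M[B, 'd'] = B → X B'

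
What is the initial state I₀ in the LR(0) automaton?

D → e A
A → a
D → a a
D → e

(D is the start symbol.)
{ [D → . a a], [D → . e A], [D → . e], [D' → . D] }

First, augment the grammar with D' → D
I₀ = CLOSURE({ [D' → . D] }):
  [D' → . D] has the dot before D: add [D → . e A], [D → . a a], [D → . e]
No further items can be added.

I₀ = { [D → . a a], [D → . e A], [D → . e], [D' → . D] }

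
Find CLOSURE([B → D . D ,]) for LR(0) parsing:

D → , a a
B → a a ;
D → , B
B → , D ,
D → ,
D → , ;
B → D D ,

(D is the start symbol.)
To compute CLOSURE, for each item [A → α.Bβ] where B is a non-terminal, add [B → .γ] for all productions B → γ; repeat for the newly added items until nothing changes.

Start with: [B → D . D ,]
  [B → D . D ,] has the dot before D: add [D → . , a a], [D → . , B], [D → . ,], [D → . , ;]
No further items can be added.

CLOSURE = { [B → D . D ,], [D → . , ;], [D → . , B], [D → . , a a], [D → . ,] }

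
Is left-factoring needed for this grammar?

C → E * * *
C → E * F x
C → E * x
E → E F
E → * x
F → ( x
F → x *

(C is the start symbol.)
Left-factoring is needed when two productions for the same non-terminal
share a common prefix on the right-hand side.

Productions for C:
  C → E * * *
  C → E * F x
  C → E * x
Productions for E:
  E → E F
  E → * x
Productions for F:
  F → ( x
  F → x *

Found common prefix 'E *' in productions for C

Answer: Yes, C has productions with common prefix 'E *'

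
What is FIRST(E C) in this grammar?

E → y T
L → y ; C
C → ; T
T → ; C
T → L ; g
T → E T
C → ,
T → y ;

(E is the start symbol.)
FIRST sets of the non-terminals involved (from the grammar, by fixed-point iteration):
  FIRST(E) = { 'y' }

To compute FIRST(E C), process the symbols left to right:
Symbol E is a non-terminal. Add FIRST(E) \ {ε} = { 'y' }
E is not nullable (ε ∉ FIRST(E)), so stop here.
FIRST(E C) = { 'y' }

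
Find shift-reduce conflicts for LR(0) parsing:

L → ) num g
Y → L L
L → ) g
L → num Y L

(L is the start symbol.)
A shift-reduce conflict occurs when an LR(0) state has both:
  - a complete (reduce) item [A → α .] (dot at the end), and
  - a shift item [B → β . c γ] (dot before a terminal).

Augment with L' → L and build the canonical LR(0) collection (I0 = CLOSURE({[L' → . L]}), then GOTO on every symbol after a dot until no new states appear). It has 11 states:
  I0: { [L → . ) g], [L → . ) num g], [L → . num Y L], [L' → . L] }  — shift
  I1: { [L → ) . g], [L → ) . num g] }  — shift
  I2: { [L' → L .] }  — accept
  I3: { [L → . ) g], [L → . ) num g], [L → . num Y L], [L → num . Y L], [Y → . L L] }  — shift
  I4: { [L → . ) g], [L → . ) num g], [L → . num Y L], [Y → L . L] }  — shift
  I5: { [L → . ) g], [L → . ) num g], [L → . num Y L], [L → num Y . L] }  — shift
  I6: { [L → num Y L .] }  — reduce
  I7: { [Y → L L .] }  — reduce
  I8: { [L → ) g .] }  — reduce
  I9: { [L → ) num . g] }  — shift
  I10: { [L → ) num g .] }  — reduce

No state contains both a complete item and a shift item.

Answer: No shift-reduce conflicts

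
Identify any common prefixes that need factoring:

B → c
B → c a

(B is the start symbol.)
Yes, B has productions with common prefix 'c'

Left-factoring is needed when two productions for the same non-terminal
share a common prefix on the right-hand side.

Productions for B:
  B → c
  B → c a

Found common prefix 'c' in productions for B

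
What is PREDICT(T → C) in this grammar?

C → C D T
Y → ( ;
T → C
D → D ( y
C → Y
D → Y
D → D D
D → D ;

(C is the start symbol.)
{ '(' }

PREDICT(T → C) = (FIRST(RHS) \ {ε}) ∪ (FOLLOW(T) if ε ∈ FIRST(RHS), i.e. RHS ⇒* ε)
FIRST(C) = { '(' }
FIRST(C) = { '(' }
ε ∉ FIRST(C), so FOLLOW(T) is not added.
PREDICT(T → C) = { '(' }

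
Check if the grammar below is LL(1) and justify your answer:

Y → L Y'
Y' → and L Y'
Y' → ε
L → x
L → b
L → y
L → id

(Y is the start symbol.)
A grammar is LL(1) if for each non-terminal N with multiple productions, the predict sets of those productions are pairwise disjoint, where PREDICT(N → α) = (FIRST(α) \ {ε}) ∪ (FOLLOW(N) if α ⇒* ε).

Relevant sets:
  FOLLOW(Y') = { $ }

For Y':
  PREDICT(Y' → and L Y') = { 'and' }
  PREDICT(Y' → ε) = { $ }
For L:
  PREDICT(L → x) = { 'x' }
  PREDICT(L → b) = { 'b' }
  PREDICT(L → y) = { 'y' }
  PREDICT(L → id) = { 'id' }
Y has a single production, so nothing to check there.

All predict sets are disjoint. The grammar IS LL(1).

Answer: Yes, the grammar is LL(1).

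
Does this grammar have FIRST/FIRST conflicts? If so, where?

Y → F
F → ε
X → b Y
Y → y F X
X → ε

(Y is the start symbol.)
A FIRST/FIRST conflict occurs when two productions N → α and N → β for the same non-terminal have FIRST(α) ∩ FIRST(β) ≠ ∅ (with ε ∈ FIRST of a nullable right-hand side, so two nullable alternatives also conflict).

FIRST sets of the non-terminals at (or reachable through a nullable prefix from) the front of some alternative:
  FIRST(F) = { ε }

Productions for Y:
  Y → F: FIRST = { ε }
  Y → y F X: FIRST = { 'y' }
Productions for X:
  X → b Y: FIRST = { 'b' }
  X → ε: FIRST = { ε }
F has only one production, so no FIRST/FIRST conflict is possible there.

All alternatives of each non-terminal have pairwise disjoint FIRST sets.

Answer: No FIRST/FIRST conflicts.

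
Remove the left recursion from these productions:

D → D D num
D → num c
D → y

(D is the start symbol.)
D is directly left-recursive. The standard transformation for
  A → A α₁ | ... | A α_m | β₁ | ... | β_n
is
  A  → β₁ A' | ... | β_n A'
  A' → α₁ A' | ... | α_m A' | ε

D → num c becomes D → num c D'
D → y becomes D → y D'
D → D D num becomes D' → D num D'
Add D' → ε

Resulting grammar:
D → num c D'
D → y D'
D' → D num D'
D' → ε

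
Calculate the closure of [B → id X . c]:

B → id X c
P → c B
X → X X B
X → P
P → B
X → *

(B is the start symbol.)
To compute CLOSURE, for each item [A → α.Bβ] where B is a non-terminal, add [B → .γ] for all productions B → γ; repeat for the newly added items until nothing changes.

Start with: [B → id X . c]
The dot precedes the terminal c, so nothing is added.

CLOSURE = { [B → id X . c] }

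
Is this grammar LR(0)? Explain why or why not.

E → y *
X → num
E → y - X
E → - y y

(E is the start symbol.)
Augment with E' → E and build the canonical LR(0) collection (I0 = CLOSURE({[E' → . E]}), then GOTO on every symbol after a dot until no new states appear). It has 10 states:
  I0: { [E → . - y y], [E → . y *], [E → . y - X], [E' → . E] }  — shift
  I1: { [E → - . y y] }  — shift
  I2: { [E' → E .] }  — accept
  I3: { [E → y . *], [E → y . - X] }  — shift
  I4: { [E → y * .] }  — reduce
  I5: { [E → y - . X], [X → . num] }  — shift
  I6: { [E → y - X .] }  — reduce
  I7: { [X → num .] }  — reduce
  I8: { [E → - y . y] }  — shift
  I9: { [E → - y y .] }  — reduce

Every state is either a pure shift/goto state or contains exactly one complete item and nothing to shift — no conflicts. The grammar is LR(0).

Answer: Yes, the grammar is LR(0)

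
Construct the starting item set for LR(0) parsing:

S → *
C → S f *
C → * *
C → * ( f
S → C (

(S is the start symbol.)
First, augment the grammar with S' → S
I₀ = CLOSURE({ [S' → . S] }):
  [S' → . S] has the dot before S: add [S → . *], [S → . C (]
  [S → . C (] has the dot before C: add [C → . S f *], [C → . * *], [C → . * ( f]
No further items can be added.

I₀ = { [C → . * ( f], [C → . * *], [C → . S f *], [S → . *], [S → . C (], [S' → . S] }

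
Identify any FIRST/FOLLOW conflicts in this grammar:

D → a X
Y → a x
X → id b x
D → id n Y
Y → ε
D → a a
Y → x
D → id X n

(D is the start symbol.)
No FIRST/FOLLOW conflicts.

A FIRST/FOLLOW conflict occurs when a non-terminal N has a nullable alternative N → β (β ⇒* ε) and another alternative N → α with FIRST(α) ∩ FOLLOW(N) ≠ ∅: on such a lookahead the parser cannot decide between expanding α and letting N vanish via β.

Nullable non-terminals: Y.

Y: nullable alternative(s) Y → ε; FOLLOW(Y) = { $ }
  Y → a x: FIRST \ {ε} = { 'a' } — disjoint from FOLLOW(Y)
  Y → ε: FIRST \ {ε} = { } — this is the only nullable alternative, skip
  Y → x: FIRST \ {ε} = { 'x' } — disjoint from FOLLOW(Y)

D, X have no nullable alternative, so no FIRST/FOLLOW check is needed there.

No FIRST/FOLLOW conflicts found.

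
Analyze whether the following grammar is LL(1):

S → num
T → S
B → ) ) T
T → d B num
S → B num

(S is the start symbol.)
Yes, the grammar is LL(1).

Relevant sets:
  FIRST(B) = { ')' }
  FIRST(S) = { ')', 'num' }

For S:
  PREDICT(S → num) = { 'num' }
  PREDICT(S → B num) = { ')' }
For T:
  PREDICT(T → S) = { ')', 'num' }
  PREDICT(T → d B num) = { 'd' }
B has a single production, so nothing to check there.

All predict sets are disjoint. The grammar IS LL(1).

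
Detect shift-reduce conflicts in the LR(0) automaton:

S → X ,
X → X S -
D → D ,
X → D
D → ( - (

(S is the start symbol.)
Yes — I2: [X → D .] vs [D → D . ,]

Augment with S' → S and build the canonical LR(0) collection (I0 = CLOSURE({[S' → . S]}), then GOTO on every symbol after a dot until no new states appear). It has 11 states:
  I0: { [D → . ( - (], [D → . D ,], [S → . X ,], [S' → . S], [X → . D], [X → . X S -] }  — shift
  I1: { [D → ( . - (] }  — shift
  I2: { [D → D . ,], [X → D .] }  — shift, reduce
  I3: { [S' → S .] }  — accept
  I4: { [D → . ( - (], [D → . D ,], [S → . X ,], [S → X . ,], [X → . D], [X → . X S -], [X → X . S -] }  — shift
  I5: { [S → X , .] }  — reduce
  I6: { [X → X S . -] }  — shift
  I7: { [X → X S - .] }  — reduce
  I8: { [D → D , .] }  — reduce
  I9: { [D → ( - . (] }  — shift
  I10: { [D → ( - ( .] }  — reduce

I2 contains reduce item [X → D .] and shift item [D → D . ,] — shift-reduce conflict.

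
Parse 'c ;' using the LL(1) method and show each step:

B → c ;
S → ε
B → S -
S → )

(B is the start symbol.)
LL(1) parsing maintains a stack (initially the start symbol over $) and the input. At each step: if the stack top is a terminal, match it against the current input token; if it is a non-terminal N, replace it with the RHS of M[N, lookahead] (the unique production whose predict set contains the lookahead).

Stack is shown with the top on the left.

Stack  Input  Action
--------------------
B $    c ; $  output B → c ;
c ; $  c ; $  match 'c'
; $    ; $    match ';'
$      $      accept

The string is accepted.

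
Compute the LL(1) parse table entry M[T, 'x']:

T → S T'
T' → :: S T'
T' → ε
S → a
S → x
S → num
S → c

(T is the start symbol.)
To find M[T, 'x'], we find productions for T where 'x' is in the predict set (PREDICT(N → α) = (FIRST(α) \ {ε}) ∪ (FOLLOW(N) if α ⇒* ε)).

Relevant sets:
  FIRST(S) = { 'a', 'c', 'num', 'x' }

T → S T': PREDICT = { 'a', 'c', 'num', 'x' }
  'x' is in predict set, so this production goes in M[T, 'x']

M[T, 'x'] = T → S T'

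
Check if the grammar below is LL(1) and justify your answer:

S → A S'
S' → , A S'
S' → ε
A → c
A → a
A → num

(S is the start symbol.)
Yes, the grammar is LL(1).

A grammar is LL(1) if for each non-terminal N with multiple productions, the predict sets of those productions are pairwise disjoint, where PREDICT(N → α) = (FIRST(α) \ {ε}) ∪ (FOLLOW(N) if α ⇒* ε).

Relevant sets:
  FOLLOW(S') = { $ }

For S':
  PREDICT(S' → ',' A S') = { ',' }
  PREDICT(S' → ε) = { $ }
For A:
  PREDICT(A → c) = { 'c' }
  PREDICT(A → a) = { 'a' }
  PREDICT(A → num) = { 'num' }
S has a single production, so nothing to check there.

All predict sets are disjoint. The grammar IS LL(1).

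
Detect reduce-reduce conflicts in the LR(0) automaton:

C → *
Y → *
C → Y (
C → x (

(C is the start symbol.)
A reduce-reduce conflict occurs when an LR(0) state has two complete items [A → α .] and [B → β .] — both call for a reduction, and with no lookahead the parser cannot choose between them.

Augment with C' → C and build the canonical LR(0) collection (I0 = CLOSURE({[C' → . C]}), then GOTO on every symbol after a dot until no new states appear). It has 7 states:
  I0: { [C → . *], [C → . Y (], [C → . x (], [C' → . C], [Y → . *] }  — shift
  I1: { [C → * .], [Y → * .] }  — 2 reduces
  I2: { [C' → C .] }  — accept
  I3: { [C → Y . (] }  — shift
  I4: { [C → x . (] }  — shift
  I5: { [C → x ( .] }  — reduce
  I6: { [C → Y ( .] }  — reduce

I1 contains complete items [C → * .], [Y → * .] — reduce-reduce conflict.

Answer: Yes — I1: [C → * .] vs [Y → * .]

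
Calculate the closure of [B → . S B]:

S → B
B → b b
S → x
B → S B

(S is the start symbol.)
{ [B → . S B], [B → . b b], [S → . B], [S → . x] }

To compute CLOSURE, for each item [A → α.Bβ] where B is a non-terminal, add [B → .γ] for all productions B → γ; repeat for the newly added items until nothing changes.

Start with: [B → . S B]
  [B → . S B] has the dot before S: add [S → . B], [S → . x]
  [S → . B] has the dot before B: add [B → . b b]
No further items can be added.

CLOSURE = { [B → . S B], [B → . b b], [S → . B], [S → . x] }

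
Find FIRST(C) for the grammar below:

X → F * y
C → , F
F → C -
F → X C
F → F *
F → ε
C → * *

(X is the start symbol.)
To compute FIRST(C), examine every production with C on the left-hand side, reading each right-hand side left to right until a non-nullable symbol is reached.

From C → , F:
  - ',' is a terminal: add ',' and stop
From C → * *:
  - '*' is a terminal: add '*' and stop

Collecting: FIRST(C) = { '*', ',' }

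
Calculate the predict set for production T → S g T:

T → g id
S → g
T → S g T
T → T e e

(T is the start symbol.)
PREDICT(T → S g T) = (FIRST(RHS) \ {ε}) ∪ (FOLLOW(T) if ε ∈ FIRST(RHS), i.e. RHS ⇒* ε)
FIRST(S) = { 'g' }
FIRST(S g T) = { 'g' }
ε ∉ FIRST(S g T), so FOLLOW(T) is not added.
PREDICT(T → S g T) = { 'g' }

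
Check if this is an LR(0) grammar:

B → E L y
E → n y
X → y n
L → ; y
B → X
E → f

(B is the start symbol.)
A grammar is LR(0) if no state in the canonical LR(0) collection has:
  - both a shift item (dot before a terminal) and a complete item (shift-reduce conflict), or
  - two or more complete items (reduce-reduce conflict; the accept item [B' → B .] counts as a complete item here).

Augment with B' → B and build the canonical LR(0) collection (I0 = CLOSURE({[B' → . B]}), then GOTO on every symbol after a dot until no new states appear). It has 13 states:
  I0: { [B → . E L y], [B → . X], [B' → . B], [E → . f], [E → . n y], [X → . y n] }  — shift
  I1: { [B' → B .] }  — accept
  I2: { [B → E . L y], [L → . ; y] }  — shift
  I3: { [B → X .] }  — reduce
  I4: { [E → f .] }  — reduce
  I5: { [E → n . y] }  — shift
  I6: { [X → y . n] }  — shift
  I7: { [X → y n .] }  — reduce
  I8: { [E → n y .] }  — reduce
  I9: { [L → ; . y] }  — shift
  I10: { [B → E L . y] }  — shift
  I11: { [B → E L y .] }  — reduce
  I12: { [L → ; y .] }  — reduce

Every state is either a pure shift/goto state or contains exactly one complete item and nothing to shift — no conflicts. The grammar is LR(0).

Answer: Yes, the grammar is LR(0)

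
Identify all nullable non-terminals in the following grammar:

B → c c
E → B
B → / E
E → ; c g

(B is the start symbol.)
None

A non-terminal is nullable if it can derive ε (the empty string): either it has an ε-production, or it has a production whose right-hand side consists entirely of nullable non-terminals.

There are no ε-productions, so no non-terminal can derive ε.
No non-terminals are nullable.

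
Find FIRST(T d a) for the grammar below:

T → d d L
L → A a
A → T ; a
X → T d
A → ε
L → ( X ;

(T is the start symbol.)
FIRST sets of the non-terminals involved (from the grammar, by fixed-point iteration):
  FIRST(T) = { 'd' }

To compute FIRST(T d a), process the symbols left to right:
Symbol T is a non-terminal. Add FIRST(T) \ {ε} = { 'd' }
T is not nullable (ε ∉ FIRST(T)), so stop here.
FIRST(T d a) = { 'd' }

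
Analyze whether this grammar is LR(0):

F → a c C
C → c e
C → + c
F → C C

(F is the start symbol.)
Yes, the grammar is LR(0)

A grammar is LR(0) if no state in the canonical LR(0) collection has:
  - both a shift item (dot before a terminal) and a complete item (shift-reduce conflict), or
  - two or more complete items (reduce-reduce conflict; the accept item [F' → F .] counts as a complete item here).

Augment with F' → F and build the canonical LR(0) collection (I0 = CLOSURE({[F' → . F]}), then GOTO on every symbol after a dot until no new states appear). It has 11 states:
  I0: { [C → . + c], [C → . c e], [F → . C C], [F → . a c C], [F' → . F] }  — shift
  I1: { [C → + . c] }  — shift
  I2: { [C → . + c], [C → . c e], [F → C . C] }  — shift
  I3: { [F' → F .] }  — accept
  I4: { [F → a . c C] }  — shift
  I5: { [C → c . e] }  — shift
  I6: { [C → c e .] }  — reduce
  I7: { [C → . + c], [C → . c e], [F → a c . C] }  — shift
  I8: { [F → a c C .] }  — reduce
  I9: { [F → C C .] }  — reduce
  I10: { [C → + c .] }  — reduce

Every state is either a pure shift/goto state or contains exactly one complete item and nothing to shift — no conflicts. The grammar is LR(0).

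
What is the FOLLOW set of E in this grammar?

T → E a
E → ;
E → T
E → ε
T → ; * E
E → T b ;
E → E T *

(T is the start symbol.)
To compute FOLLOW(E), find every occurrence of E on a right-hand side N → α E β: add FIRST(β) \ {ε}, and if β is empty or nullable also add FOLLOW(N). Iterate to a fixed point.

In T → E a: E is followed by a, add FIRST(a) \ {ε} = { 'a' }
In T → ; * E: E is at the end, add FOLLOW(T)
In E → E T *: E is followed by T '*', add FIRST(T '*') \ {ε} = { ';', 'a' }

The FOLLOW sets referred to above (computed the same way, to a fixed point):
  FOLLOW(T) = { $, '*', ';', 'a', 'b' }

Taking the union: FOLLOW(E) = { $, '*', ';', 'a', 'b' }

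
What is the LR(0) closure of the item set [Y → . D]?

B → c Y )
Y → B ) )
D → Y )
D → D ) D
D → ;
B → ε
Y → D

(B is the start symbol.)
{ [B → . c Y )], [B → .], [D → . ;], [D → . D ) D], [D → . Y )], [Y → . B ) )], [Y → . D] }

To compute CLOSURE, for each item [A → α.Bβ] where B is a non-terminal, add [B → .γ] for all productions B → γ; repeat for the newly added items until nothing changes.

Start with: [Y → . D]
  [Y → . D] has the dot before D: add [D → . Y )], [D → . D ) D], [D → . ;]
  [D → . Y )] has the dot before Y: add [Y → . B ) )]
  [Y → . B ) )] has the dot before B: add [B → . c Y )], [B → .]
No further items can be added.

CLOSURE = { [B → . c Y )], [B → .], [D → . ;], [D → . D ) D], [D → . Y )], [Y → . B ) )], [Y → . D] }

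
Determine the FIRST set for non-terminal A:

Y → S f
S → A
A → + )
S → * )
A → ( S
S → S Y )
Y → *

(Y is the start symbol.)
To compute FIRST(A), examine every production with A on the left-hand side, reading each right-hand side left to right until a non-nullable symbol is reached.

From A → + ):
  - '+' is a terminal: add '+' and stop
From A → ( S:
  - '(' is a terminal: add '(' and stop

Collecting: FIRST(A) = { '(', '+' }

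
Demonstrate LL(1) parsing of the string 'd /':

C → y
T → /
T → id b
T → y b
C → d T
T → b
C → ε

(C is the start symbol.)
Stack is shown with the top on the left.

Stack  Input  Action
--------------------
C $    d / $  output C → d T
d T $  d / $  match 'd'
T $    / $    output T → /
/ $    / $    match '/'
$      $      accept

The string is accepted.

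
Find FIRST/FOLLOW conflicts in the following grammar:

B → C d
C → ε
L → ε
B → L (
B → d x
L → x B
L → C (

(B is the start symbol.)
Yes. L → C '(' with FOLLOW(L) on { '(' }

Nullable non-terminals: C, L.
FIRST sets used below: FIRST(C) = { ε }
C has a nullable alternative but only one production, so nothing to check.

L: nullable alternative(s) L → ε; FOLLOW(L) = { '(' }
  L → ε: FIRST \ {ε} = { } — this is the only nullable alternative, skip
  L → x B: FIRST \ {ε} = { 'x' } — disjoint from FOLLOW(L)
  L → C (: FIRST \ {ε} = { '(' } — overlaps FOLLOW(L) on { '(' }: CONFLICT

B has no nullable alternative, so no FIRST/FOLLOW check is needed there.

So the grammar has 1 FIRST/FOLLOW conflict (marked CONFLICT above).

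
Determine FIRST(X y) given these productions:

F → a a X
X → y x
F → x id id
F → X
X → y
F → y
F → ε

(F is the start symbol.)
{ 'y' }

FIRST sets of the non-terminals involved (from the grammar, by fixed-point iteration):
  FIRST(X) = { 'y' }

To compute FIRST(X y), process the symbols left to right:
Symbol X is a non-terminal. Add FIRST(X) \ {ε} = { 'y' }
X is not nullable (ε ∉ FIRST(X)), so stop here.
FIRST(X y) = { 'y' }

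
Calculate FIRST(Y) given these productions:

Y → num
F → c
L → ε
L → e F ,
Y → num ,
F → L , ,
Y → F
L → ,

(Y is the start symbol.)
To compute FIRST(Y), examine every production with Y on the left-hand side, reading each right-hand side left to right until a non-nullable symbol is reached.

FIRST sets of the other non-terminals involved (by the same procedure, iterated to a fixed point):
  FIRST(F) = { ',', 'c', 'e' }

From Y → num:
  - num is a terminal: add 'num' and stop
From Y → num ,:
  - num is a terminal: add 'num' and stop
From Y → F:
  - F is a non-terminal: add FIRST(F) \ {ε} = { ',', 'c', 'e' }
    F is not nullable, so stop

Collecting: FIRST(Y) = { ',', 'c', 'e', 'num' }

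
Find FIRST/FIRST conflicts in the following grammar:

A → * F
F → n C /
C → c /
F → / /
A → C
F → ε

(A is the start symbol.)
No FIRST/FIRST conflicts.

A FIRST/FIRST conflict occurs when two productions N → α and N → β for the same non-terminal have FIRST(α) ∩ FIRST(β) ≠ ∅ (with ε ∈ FIRST of a nullable right-hand side, so two nullable alternatives also conflict).

FIRST sets of the non-terminals at (or reachable through a nullable prefix from) the front of some alternative:
  FIRST(C) = { 'c' }

Productions for A:
  A → * F: FIRST = { '*' }
  A → C: FIRST = { 'c' }
Productions for F:
  F → n C /: FIRST = { 'n' }
  F → / /: FIRST = { '/' }
  F → ε: FIRST = { ε }
C has only one production, so no FIRST/FIRST conflict is possible there.

All alternatives of each non-terminal have pairwise disjoint FIRST sets.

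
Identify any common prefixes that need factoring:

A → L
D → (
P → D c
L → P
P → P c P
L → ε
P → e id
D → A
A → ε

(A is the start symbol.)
Left-factoring is needed when two productions for the same non-terminal
share a common prefix on the right-hand side.

Productions for A:
  A → L
  A → ε
Productions for D:
  D → (
  D → A
Productions for P:
  P → D c
  P → P c P
  P → e id
Productions for L:
  L → P
  L → ε

No common prefixes found.

Answer: No, left-factoring is not needed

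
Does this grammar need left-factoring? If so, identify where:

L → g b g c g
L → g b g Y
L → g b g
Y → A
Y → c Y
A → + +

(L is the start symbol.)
Yes, L has productions with common prefix 'g b g'

Left-factoring is needed when two productions for the same non-terminal
share a common prefix on the right-hand side.

Productions for L:
  L → g b g c g
  L → g b g Y
  L → g b g
Productions for Y:
  Y → A
  Y → c Y

Found common prefix 'g b g' in productions for L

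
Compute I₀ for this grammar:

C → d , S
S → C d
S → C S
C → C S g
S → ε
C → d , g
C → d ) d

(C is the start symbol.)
First, augment the grammar with C' → C
I₀ = CLOSURE({ [C' → . C] }):
  [C' → . C] has the dot before C: add [C → . d , S], [C → . C S g], [C → . d , g], [C → . d ) d]
No further items can be added.

I₀ = { [C → . C S g], [C → . d ) d], [C → . d , S], [C → . d , g], [C' → . C] }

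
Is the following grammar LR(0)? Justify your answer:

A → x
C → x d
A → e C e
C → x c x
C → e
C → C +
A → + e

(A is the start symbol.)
A grammar is LR(0) if no state in the canonical LR(0) collection has:
  - both a shift item (dot before a terminal) and a complete item (shift-reduce conflict), or
  - two or more complete items (reduce-reduce conflict; the accept item [A' → A .] counts as a complete item here).

Augment with A' → A and build the canonical LR(0) collection (I0 = CLOSURE({[A' → . A]}), then GOTO on every symbol after a dot until no new states appear). It has 14 states:
  I0: { [A → . + e], [A → . e C e], [A → . x], [A' → . A] }  — shift
  I1: { [A → + . e] }  — shift
  I2: { [A' → A .] }  — accept
  I3: { [A → e . C e], [C → . C +], [C → . e], [C → . x c x], [C → . x d] }  — shift
  I4: { [A → x .] }  — reduce
  I5: { [A → e C . e], [C → C . +] }  — shift
  I6: { [C → e .] }  — reduce
  I7: { [C → x . c x], [C → x . d] }  — shift
  I8: { [C → x c . x] }  — shift
  I9: { [C → x d .] }  — reduce
  I10: { [C → x c x .] }  — reduce
  I11: { [C → C + .] }  — reduce
  I12: { [A → e C e .] }  — reduce
  I13: { [A → + e .] }  — reduce

Every state is either a pure shift/goto state or contains exactly one complete item and nothing to shift — no conflicts. The grammar is LR(0).

Answer: Yes, the grammar is LR(0)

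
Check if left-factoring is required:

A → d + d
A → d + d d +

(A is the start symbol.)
Left-factoring is needed when two productions for the same non-terminal
share a common prefix on the right-hand side.

Productions for A:
  A → d + d
  A → d + d d +

Found common prefix 'd + d' in productions for A

Answer: Yes, A has productions with common prefix 'd + d'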